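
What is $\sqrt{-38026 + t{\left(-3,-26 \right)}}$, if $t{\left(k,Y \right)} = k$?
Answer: $i \sqrt{38029} \approx 195.01 i$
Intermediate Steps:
$\sqrt{-38026 + t{\left(-3,-26 \right)}} = \sqrt{-38026 - 3} = \sqrt{-38029} = i \sqrt{38029}$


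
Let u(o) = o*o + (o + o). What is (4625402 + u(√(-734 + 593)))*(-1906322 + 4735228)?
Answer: 13084428594466 + 5657812*I*√141 ≈ 1.3084e+13 + 6.7183e+7*I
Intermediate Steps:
u(o) = o² + 2*o
(4625402 + u(√(-734 + 593)))*(-1906322 + 4735228) = (4625402 + √(-734 + 593)*(2 + √(-734 + 593)))*(-1906322 + 4735228) = (4625402 + √(-141)*(2 + √(-141)))*2828906 = (4625402 + (I*√141)*(2 + I*√141))*2828906 = (4625402 + I*√141*(2 + I*√141))*2828906 = 13084827470212 + 2828906*I*√141*(2 + I*√141)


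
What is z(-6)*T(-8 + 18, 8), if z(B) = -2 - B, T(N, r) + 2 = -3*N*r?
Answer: -968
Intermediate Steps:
T(N, r) = -2 - 3*N*r
z(-6)*T(-8 + 18, 8) = (-2 - 1*(-6))*(-2 - 3*(-8 + 18)*8) = (-2 + 6)*(-2 - 3*10*8) = 4*(-2 - 240) = 4*(-242) = -968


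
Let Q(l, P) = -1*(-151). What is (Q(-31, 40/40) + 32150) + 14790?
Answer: 47091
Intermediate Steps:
Q(l, P) = 151
(Q(-31, 40/40) + 32150) + 14790 = (151 + 32150) + 14790 = 32301 + 14790 = 47091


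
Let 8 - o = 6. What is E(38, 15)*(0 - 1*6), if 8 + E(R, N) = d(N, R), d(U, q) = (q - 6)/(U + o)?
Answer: 624/17 ≈ 36.706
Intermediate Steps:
o = 2 (o = 8 - 1*6 = 8 - 6 = 2)
d(U, q) = (-6 + q)/(2 + U) (d(U, q) = (q - 6)/(U + 2) = (-6 + q)/(2 + U))
E(R, N) = -8 + (-6 + R)/(2 + N)
E(38, 15)*(0 - 1*6) = ((-22 + 38 - 8*15)/(2 + 15))*(0 - 1*6) = ((-22 + 38 - 120)/17)*(0 - 6) = ((1/17)*(-104))*(-6) = -104/17*(-6) = 624/17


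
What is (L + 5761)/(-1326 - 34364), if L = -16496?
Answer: 2147/7138 ≈ 0.30078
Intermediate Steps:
(L + 5761)/(-1326 - 34364) = (-16496 + 5761)/(-1326 - 34364) = -10735/(-35690) = -10735*(-1/35690) = 2147/7138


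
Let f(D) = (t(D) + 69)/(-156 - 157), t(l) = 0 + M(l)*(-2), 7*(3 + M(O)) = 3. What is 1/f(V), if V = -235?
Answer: -2191/519 ≈ -4.2216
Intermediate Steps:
M(O) = -18/7 (M(O) = -3 + (1/7)*3 = -3 + 3/7 = -18/7)
t(l) = 36/7 (t(l) = 0 - 18/7*(-2) = 0 + 36/7 = 36/7)
f(D) = -519/2191 (f(D) = (36/7 + 69)/(-156 - 157) = (519/7)/(-313) = (519/7)*(-1/313) = -519/2191)
1/f(V) = 1/(-519/2191) = -2191/519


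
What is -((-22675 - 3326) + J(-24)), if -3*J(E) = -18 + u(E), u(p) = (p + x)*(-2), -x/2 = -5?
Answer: 78013/3 ≈ 26004.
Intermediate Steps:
x = 10 (x = -2*(-5) = 10)
u(p) = -20 - 2*p (u(p) = (p + 10)*(-2) = (10 + p)*(-2) = -20 - 2*p)
J(E) = 38/3 + 2*E/3 (J(E) = -(-18 + (-20 - 2*E))/3 = -(-38 - 2*E)/3 = 38/3 + 2*E/3)
-((-22675 - 3326) + J(-24)) = -((-22675 - 3326) + (38/3 + (2/3)*(-24))) = -(-26001 + (38/3 - 16)) = -(-26001 - 10/3) = -1*(-78013/3) = 78013/3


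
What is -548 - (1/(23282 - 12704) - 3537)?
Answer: 31617641/10578 ≈ 2989.0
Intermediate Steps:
-548 - (1/(23282 - 12704) - 3537) = -548 - (1/10578 - 3537) = -548 - 1*(-37414385/10578) = -548 + 37414385/10578 = 31617641/10578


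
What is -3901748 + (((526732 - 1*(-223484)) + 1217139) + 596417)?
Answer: -1337976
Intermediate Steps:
-3901748 + (((526732 - 1*(-223484)) + 1217139) + 596417) = -3901748 + (((526732 + 223484) + 1217139) + 596417) = -3901748 + ((750216 + 1217139) + 596417) = -3901748 + (1967355 + 596417) = -3901748 + 2563772 = -1337976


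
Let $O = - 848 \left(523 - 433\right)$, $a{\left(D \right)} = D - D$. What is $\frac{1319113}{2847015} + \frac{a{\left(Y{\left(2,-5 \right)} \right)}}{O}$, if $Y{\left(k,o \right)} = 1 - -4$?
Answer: $\frac{1319113}{2847015} \approx 0.46333$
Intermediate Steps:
$Y{\left(k,o \right)} = 5$ ($Y{\left(k,o \right)} = 1 + 4 = 5$)
$a{\left(D \right)} = 0$
$O = -76320$ ($O = \left(-848\right) 90 = -76320$)
$\frac{1319113}{2847015} + \frac{a{\left(Y{\left(2,-5 \right)} \right)}}{O} = \frac{1319113}{2847015} + \frac{0}{-76320} = 1319113 \cdot \frac{1}{2847015} + 0 \left(- \frac{1}{76320}\right) = \frac{1319113}{2847015} + 0 = \frac{1319113}{2847015}$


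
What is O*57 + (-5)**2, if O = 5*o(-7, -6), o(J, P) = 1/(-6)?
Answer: -45/2 ≈ -22.500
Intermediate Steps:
o(J, P) = -1/6
O = -5/6 (O = 5*(-1/6) = -5/6 ≈ -0.83333)
O*57 + (-5)**2 = -5/6*57 + (-5)**2 = -95/2 + 25 = -45/2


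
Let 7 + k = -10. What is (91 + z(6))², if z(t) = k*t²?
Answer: 271441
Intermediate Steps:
k = -17 (k = -7 - 10 = -17)
z(t) = -17*t²
(91 + z(6))² = (91 - 17*6²)² = (91 - 17*36)² = (91 - 612)² = (-521)² = 271441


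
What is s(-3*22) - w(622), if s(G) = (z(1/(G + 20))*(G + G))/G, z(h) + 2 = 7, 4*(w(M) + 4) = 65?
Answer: -9/4 ≈ -2.2500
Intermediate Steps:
w(M) = 49/4 (w(M) = -4 + (¼)*65 = -4 + 65/4 = 49/4)
z(h) = 5 (z(h) = -2 + 7 = 5)
s(G) = 10 (s(G) = (5*(G + G))/G = (5*(2*G))/G = (10*G)/G = 10)
s(-3*22) - w(622) = 10 - 1*49/4 = 10 - 49/4 = -9/4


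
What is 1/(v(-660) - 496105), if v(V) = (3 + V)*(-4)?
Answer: -1/493477 ≈ -2.0264e-6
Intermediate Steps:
v(V) = -12 - 4*V
1/(v(-660) - 496105) = 1/((-12 - 4*(-660)) - 496105) = 1/((-12 + 2640) - 496105) = 1/(2628 - 496105) = 1/(-493477) = -1/493477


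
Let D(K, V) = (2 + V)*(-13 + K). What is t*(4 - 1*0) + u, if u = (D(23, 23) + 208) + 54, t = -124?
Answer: 16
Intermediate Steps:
D(K, V) = (-13 + K)*(2 + V)
u = 512 (u = ((-26 - 13*23 + 2*23 + 23*23) + 208) + 54 = ((-26 - 299 + 46 + 529) + 208) + 54 = (250 + 208) + 54 = 458 + 54 = 512)
t*(4 - 1*0) + u = -124*(4 - 1*0) + 512 = -124*(4 + 0) + 512 = -124*4 + 512 = -496 + 512 = 16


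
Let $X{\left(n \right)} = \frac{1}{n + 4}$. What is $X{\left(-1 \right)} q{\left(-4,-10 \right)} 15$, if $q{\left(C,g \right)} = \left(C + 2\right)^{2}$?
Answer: $20$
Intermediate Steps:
$X{\left(n \right)} = \frac{1}{4 + n}$
$q{\left(C,g \right)} = \left(2 + C\right)^{2}$
$X{\left(-1 \right)} q{\left(-4,-10 \right)} 15 = \frac{\left(2 - 4\right)^{2}}{4 - 1} \cdot 15 = \frac{\left(-2\right)^{2}}{3} \cdot 15 = \frac{1}{3} \cdot 4 \cdot 15 = \frac{4}{3} \cdot 15 = 20$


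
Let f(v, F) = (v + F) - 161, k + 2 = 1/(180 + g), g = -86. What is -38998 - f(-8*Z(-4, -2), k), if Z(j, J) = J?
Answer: -3651995/94 ≈ -38851.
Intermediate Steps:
k = -187/94 (k = -2 + 1/(180 - 86) = -2 + 1/94 = -187/94 ≈ -1.9894)
f(v, F) = -161 + F + v (f(v, F) = (F + v) - 161 = -161 + F + v)
-38998 - f(-8*Z(-4, -2), k) = -38998 - (-161 - 187/94 - 8*(-2)) = -38998 - (-161 - 187/94 + 16) = -38998 - 1*(-13817/94) = -38998 + 13817/94 = -3651995/94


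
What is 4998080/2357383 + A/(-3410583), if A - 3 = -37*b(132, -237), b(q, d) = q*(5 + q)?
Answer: 6207901144285/2680016794763 ≈ 2.3164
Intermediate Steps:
A = -669105 (A = 3 - 4884*(5 + 132) = 3 - 4884*137 = 3 - 37*18084 = 3 - 669108 = -669105)
4998080/2357383 + A/(-3410583) = 4998080/2357383 - 669105/(-3410583) = 4998080*(1/2357383) - 669105*(-1/3410583) = 4998080/2357383 + 223035/1136861 = 6207901144285/2680016794763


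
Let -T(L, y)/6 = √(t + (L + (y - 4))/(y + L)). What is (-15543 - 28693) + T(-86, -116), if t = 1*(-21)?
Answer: -44236 - 6*I*√203818/101 ≈ -44236.0 - 26.82*I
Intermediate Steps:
t = -21
T(L, y) = -6*√(-21 + (-4 + L + y)/(L + y)) (T(L, y) = -6*√(-21 + (L + (y - 4))/(y + L)) = -6*√(-21 + (L + (-4 + y))/(L + y)) = -6*√(-21 + (-4 + L + y)/(L + y)))
(-15543 - 28693) + T(-86, -116) = (-15543 - 28693) - 12*I*√1009*√(-1/(-86 - 116)) = -44236 - 12*I*√1009*√(-1/(-202)) = -44236 - 12*I*√203818/202 = -44236 - 6*I*√203818/101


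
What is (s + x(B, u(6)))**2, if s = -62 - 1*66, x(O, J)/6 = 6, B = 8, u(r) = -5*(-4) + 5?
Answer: 8464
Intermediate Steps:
u(r) = 25 (u(r) = 20 + 5 = 25)
x(O, J) = 36 (x(O, J) = 6*6 = 36)
s = -128 (s = -62 - 66 = -128)
(s + x(B, u(6)))**2 = (-128 + 36)**2 = (-92)**2 = 8464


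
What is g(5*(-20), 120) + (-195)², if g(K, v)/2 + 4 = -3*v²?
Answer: -48383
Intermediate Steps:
g(K, v) = -8 - 6*v² (g(K, v) = -8 + 2*(-3*v²) = -8 - 6*v²)
g(5*(-20), 120) + (-195)² = (-8 - 6*120²) + (-195)² = (-8 - 6*14400) + 38025 = (-8 - 86400) + 38025 = -86408 + 38025 = -48383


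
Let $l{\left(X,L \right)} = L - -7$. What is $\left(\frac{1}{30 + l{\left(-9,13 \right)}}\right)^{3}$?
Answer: $\frac{1}{125000} \approx 8.0 \cdot 10^{-6}$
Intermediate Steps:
$l{\left(X,L \right)} = 7 + L$ ($l{\left(X,L \right)} = L + 7 = 7 + L$)
$\left(\frac{1}{30 + l{\left(-9,13 \right)}}\right)^{3} = \left(\frac{1}{30 + \left(7 + 13\right)}\right)^{3} = \left(\frac{1}{30 + 20}\right)^{3} = \left(\frac{1}{50}\right)^{3} = \frac{1}{125000}$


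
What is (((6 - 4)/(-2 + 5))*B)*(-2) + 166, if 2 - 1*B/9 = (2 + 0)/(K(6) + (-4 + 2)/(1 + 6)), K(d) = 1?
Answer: 878/5 ≈ 175.60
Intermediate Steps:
B = -36/5 (B = 18 - 9*(2 + 0)/(1 + (-4 + 2)/(1 + 6)) = 18 - 18/(1 - 2/7) = 18 - 18/5/7 = 18 - 18*7/5 = 18 - 9*14/5 = 18 - 126/5 = -36/5 ≈ -7.2000)
(((6 - 4)/(-2 + 5))*B)*(-2) + 166 = (((6 - 4)/(-2 + 5))*(-36/5))*(-2) + 166 = ((2/3)*(-36/5))*(-2) + 166 = -24/5*(-2) + 166 = 48/5 + 166 = 878/5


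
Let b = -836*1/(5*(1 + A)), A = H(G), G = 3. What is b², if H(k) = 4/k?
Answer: 6290064/1225 ≈ 5134.8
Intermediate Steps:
A = 4/3 ≈ 1.3333
b = -2508/35 (b = -836*1/(5*(1 + 4/3)) = -836/((7/3)*5) = -836/35/3 = -836*3/35 = -2508/35 ≈ -71.657)
b² = (-2508/35)² = 6290064/1225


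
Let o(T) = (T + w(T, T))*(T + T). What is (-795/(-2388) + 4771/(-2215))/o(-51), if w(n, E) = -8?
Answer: -1070247/3536858840 ≈ -0.00030260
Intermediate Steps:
o(T) = 2*T*(-8 + T) (o(T) = (T - 8)*(T + T) = (-8 + T)*(2*T) = 2*T*(-8 + T))
(-795/(-2388) + 4771/(-2215))/o(-51) = (-795/(-2388) + 4771/(-2215))/((2*(-51)*(-8 - 51))) = (-795*(-1/2388) + 4771*(-1/2215))/((2*(-51)*(-59))) = (265/796 - 4771/2215)/6018 = -3210741/1763140*1/6018 = -1070247/3536858840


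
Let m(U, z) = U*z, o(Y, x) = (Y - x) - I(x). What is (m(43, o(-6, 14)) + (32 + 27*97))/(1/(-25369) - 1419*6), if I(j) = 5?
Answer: -39981544/215991667 ≈ -0.18511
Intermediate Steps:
o(Y, x) = -5 + Y - x (o(Y, x) = (Y - x) - 1*5 = (Y - x) - 5 = -5 + Y - x)
(m(43, o(-6, 14)) + (32 + 27*97))/(1/(-25369) - 1419*6) = (43*(-5 - 6 - 1*14) + (32 + 27*97))/(1/(-25369) - 1419*6) = (43*(-5 - 6 - 14) + (32 + 2619))/(-1/25369 - 8514) = (43*(-25) + 2651)/(-215991667/25369) = (-1075 + 2651)*(-25369/215991667) = 1576*(-25369/215991667) = -39981544/215991667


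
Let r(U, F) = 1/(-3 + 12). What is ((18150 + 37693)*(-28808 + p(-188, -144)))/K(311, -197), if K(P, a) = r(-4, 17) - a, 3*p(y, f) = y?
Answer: -7255010874/887 ≈ -8.1793e+6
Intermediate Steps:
p(y, f) = y/3
r(U, F) = ⅑ (r(U, F) = 1/9 = ⅑)
K(P, a) = ⅑ - a
((18150 + 37693)*(-28808 + p(-188, -144)))/K(311, -197) = ((18150 + 37693)*(-28808 + (⅓)*(-188)))/(⅑ - 1*(-197)) = (55843*(-28808 - 188/3))/(⅑ + 197) = (55843*(-86612/3))/(1774/9) = -4836673916/3*9/1774 = -7255010874/887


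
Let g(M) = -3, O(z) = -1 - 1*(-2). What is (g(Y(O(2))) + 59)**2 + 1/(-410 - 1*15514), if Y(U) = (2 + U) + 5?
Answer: 49937663/15924 ≈ 3136.0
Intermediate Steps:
O(z) = 1 (O(z) = -1 + 2 = 1)
Y(U) = 7 + U
(g(Y(O(2))) + 59)**2 + 1/(-410 - 1*15514) = (-3 + 59)**2 + 1/(-410 - 1*15514) = 56**2 + 1/(-410 - 15514) = 3136 + 1/(-15924) = 3136 - 1/15924 = 49937663/15924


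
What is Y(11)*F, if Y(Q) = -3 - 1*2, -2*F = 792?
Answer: 1980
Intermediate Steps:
F = -396 (F = -½*792 = -396)
Y(Q) = -5 (Y(Q) = -3 - 2 = -5)
Y(11)*F = -5*(-396) = 1980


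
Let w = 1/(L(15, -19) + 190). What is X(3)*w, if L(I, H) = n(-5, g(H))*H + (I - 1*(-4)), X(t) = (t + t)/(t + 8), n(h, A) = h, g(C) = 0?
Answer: 3/1672 ≈ 0.0017943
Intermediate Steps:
X(t) = 2*t/(8 + t) (X(t) = (2*t)/(8 + t) = 2*t/(8 + t))
L(I, H) = 4 + I - 5*H (L(I, H) = -5*H + (I - 1*(-4)) = -5*H + (I + 4) = -5*H + (4 + I) = 4 + I - 5*H)
w = 1/304 (w = 1/((4 + 15 - 5*(-19)) + 190) = 1/((4 + 15 + 95) + 190) = 1/(114 + 190) = 1/304 ≈ 0.0032895)
X(3)*w = (2*3/(8 + 3))*(1/304) = (2*3/11)*(1/304) = (2*3*(1/11))*(1/304) = (6/11)*(1/304) = 3/1672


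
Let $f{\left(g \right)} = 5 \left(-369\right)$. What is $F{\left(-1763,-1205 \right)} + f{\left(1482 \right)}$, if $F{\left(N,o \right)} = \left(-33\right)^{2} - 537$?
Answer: $-1293$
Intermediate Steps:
$f{\left(g \right)} = -1845$
$F{\left(N,o \right)} = 552$ ($F{\left(N,o \right)} = 1089 - 537 = 552$)
$F{\left(-1763,-1205 \right)} + f{\left(1482 \right)} = 552 - 1845 = -1293$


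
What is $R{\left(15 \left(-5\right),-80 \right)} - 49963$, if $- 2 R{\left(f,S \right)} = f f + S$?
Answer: $- \frac{105471}{2} \approx -52736.0$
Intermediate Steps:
$R{\left(f,S \right)} = - \frac{S}{2} - \frac{f^{2}}{2}$ ($R{\left(f,S \right)} = - \frac{f f + S}{2} = - \frac{f^{2} + S}{2} = - \frac{S + f^{2}}{2} = - \frac{S}{2} - \frac{f^{2}}{2}$)
$R{\left(15 \left(-5\right),-80 \right)} - 49963 = \left(\left(- \frac{1}{2}\right) \left(-80\right) - \frac{\left(15 \left(-5\right)\right)^{2}}{2}\right) - 49963 = \left(40 - \frac{\left(-75\right)^{2}}{2}\right) - 49963 = \left(40 - \frac{5625}{2}\right) - 49963 = - \frac{5545}{2} - 49963 = - \frac{105471}{2}$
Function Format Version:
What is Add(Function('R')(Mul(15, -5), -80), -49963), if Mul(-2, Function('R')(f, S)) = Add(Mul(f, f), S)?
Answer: Rational(-105471, 2) ≈ -52736.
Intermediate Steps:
Function('R')(f, S) = Add(Mul(Rational(-1, 2), S), Mul(Rational(-1, 2), Pow(f, 2))) (Function('R')(f, S) = Mul(Rational(-1, 2), Add(Mul(f, f), S)) = Mul(Rational(-1, 2), Add(Pow(f, 2), S)) = Mul(Rational(-1, 2), Add(S, Pow(f, 2))) = Add(Mul(Rational(-1, 2), S), Mul(Rational(-1, 2), Pow(f, 2))))
Add(Function('R')(Mul(15, -5), -80), -49963) = Add(Add(Mul(Rational(-1, 2), -80), Mul(Rational(-1, 2), Pow(Mul(15, -5), 2))), -49963) = Add(Add(40, Mul(Rational(-1, 2), Pow(-75, 2))), -49963) = Add(Add(40, Mul(Rational(-1, 2), 5625)), -49963) = Add(Add(40, Rational(-5625, 2)), -49963) = Add(Rational(-5545, 2), -49963) = Rational(-105471, 2)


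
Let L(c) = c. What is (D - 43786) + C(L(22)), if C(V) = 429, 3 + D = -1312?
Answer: -44672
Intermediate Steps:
D = -1315 (D = -3 - 1312 = -1315)
(D - 43786) + C(L(22)) = (-1315 - 43786) + 429 = -45101 + 429 = -44672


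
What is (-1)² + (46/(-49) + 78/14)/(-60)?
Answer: 2713/2940 ≈ 0.92279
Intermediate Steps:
(-1)² + (46/(-49) + 78/14)/(-60) = 1 + (46*(-1/49) + 78*(1/14))*(-1/60) = 1 + (-46/49 + 39/7)*(-1/60) = 1 + (227/49)*(-1/60) = 1 - 227/2940 = 2713/2940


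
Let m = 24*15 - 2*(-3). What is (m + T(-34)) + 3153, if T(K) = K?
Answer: 3485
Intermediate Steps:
m = 366 (m = 360 + 6 = 366)
(m + T(-34)) + 3153 = (366 - 34) + 3153 = 332 + 3153 = 3485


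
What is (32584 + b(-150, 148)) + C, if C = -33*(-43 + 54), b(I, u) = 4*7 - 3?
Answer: 32246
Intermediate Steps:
b(I, u) = 25 (b(I, u) = 28 - 3 = 25)
C = -363 (C = -33*11 = -363)
(32584 + b(-150, 148)) + C = (32584 + 25) - 363 = 32609 - 363 = 32246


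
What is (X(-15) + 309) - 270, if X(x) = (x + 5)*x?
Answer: 189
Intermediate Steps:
X(x) = x*(5 + x) (X(x) = (5 + x)*x = x*(5 + x))
(X(-15) + 309) - 270 = (-15*(5 - 15) + 309) - 270 = (-15*(-10) + 309) - 270 = (150 + 309) - 270 = 459 - 270 = 189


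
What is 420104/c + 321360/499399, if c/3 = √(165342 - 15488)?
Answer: 321360/499399 + 210052*√149854/224781 ≈ 362.39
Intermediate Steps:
c = 3*√149854 (c = 3*√(165342 - 15488) = 3*√149854 ≈ 1161.3)
420104/c + 321360/499399 = 420104/((3*√149854)) + 321360/499399 = 420104*(√149854/449562) + 321360*(1/499399) = 210052*√149854/224781 + 321360/499399 = 321360/499399 + 210052*√149854/224781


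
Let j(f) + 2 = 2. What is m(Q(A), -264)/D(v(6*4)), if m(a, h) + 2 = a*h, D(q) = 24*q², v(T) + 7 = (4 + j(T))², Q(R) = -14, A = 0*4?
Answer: 1847/972 ≈ 1.9002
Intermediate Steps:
j(f) = 0 (j(f) = -2 + 2 = 0)
A = 0
v(T) = 9 (v(T) = -7 + (4 + 0)² = -7 + 4² = -7 + 16 = 9)
m(a, h) = -2 + a*h
m(Q(A), -264)/D(v(6*4)) = (-2 - 14*(-264))/((24*9²)) = (-2 + 3696)/((24*81)) = 3694/1944 = 3694*(1/1944) = 1847/972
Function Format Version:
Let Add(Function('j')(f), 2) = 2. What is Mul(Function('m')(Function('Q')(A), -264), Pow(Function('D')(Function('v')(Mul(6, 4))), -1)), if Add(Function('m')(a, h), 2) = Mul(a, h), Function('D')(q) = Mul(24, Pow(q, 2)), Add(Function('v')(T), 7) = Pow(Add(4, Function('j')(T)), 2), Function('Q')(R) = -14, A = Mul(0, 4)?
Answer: Rational(1847, 972) ≈ 1.9002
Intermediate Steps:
Function('j')(f) = 0 (Function('j')(f) = Add(-2, 2) = 0)
A = 0
Function('v')(T) = 9 (Function('v')(T) = Add(-7, Pow(Add(4, 0), 2)) = Add(-7, Pow(4, 2)) = Add(-7, 16) = 9)
Function('m')(a, h) = Add(-2, Mul(a, h))
Mul(Function('m')(Function('Q')(A), -264), Pow(Function('D')(Function('v')(Mul(6, 4))), -1)) = Mul(Add(-2, Mul(-14, -264)), Pow(Mul(24, Pow(9, 2)), -1)) = Mul(Add(-2, 3696), Pow(Mul(24, 81), -1)) = Mul(3694, Pow(1944, -1)) = Mul(3694, Rational(1, 1944)) = Rational(1847, 972)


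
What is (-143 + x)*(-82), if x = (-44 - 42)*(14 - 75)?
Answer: -418446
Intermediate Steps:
x = 5246 (x = -86*(-61) = 5246)
(-143 + x)*(-82) = (-143 + 5246)*(-82) = 5103*(-82) = -418446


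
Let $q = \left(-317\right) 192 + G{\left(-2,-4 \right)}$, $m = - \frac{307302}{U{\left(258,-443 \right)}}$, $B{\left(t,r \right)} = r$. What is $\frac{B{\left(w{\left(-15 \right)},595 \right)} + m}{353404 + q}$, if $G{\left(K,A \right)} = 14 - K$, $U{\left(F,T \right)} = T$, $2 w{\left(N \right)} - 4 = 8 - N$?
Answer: $\frac{570887}{129602308} \approx 0.0044049$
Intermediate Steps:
$w{\left(N \right)} = 6 - \frac{N}{2}$ ($w{\left(N \right)} = 2 + \frac{8 - N}{2} = 2 - \left(-4 + \frac{N}{2}\right) = 6 - \frac{N}{2}$)
$m = \frac{307302}{443}$ ($m = - \frac{307302}{-443} = \left(-307302\right) \left(- \frac{1}{443}\right) = \frac{307302}{443} \approx 693.68$)
$q = -60848$ ($q = \left(-317\right) 192 + \left(14 - -2\right) = -60864 + \left(14 + 2\right) = -60864 + 16 = -60848$)
$\frac{B{\left(w{\left(-15 \right)},595 \right)} + m}{353404 + q} = \frac{595 + \frac{307302}{443}}{353404 - 60848} = \frac{570887}{443 \cdot 292556} = \frac{570887}{443} \cdot \frac{1}{292556} = \frac{570887}{129602308}$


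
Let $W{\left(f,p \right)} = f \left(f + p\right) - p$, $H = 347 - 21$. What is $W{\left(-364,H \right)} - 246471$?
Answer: $-232965$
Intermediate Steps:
$H = 326$ ($H = 347 - 21 = 326$)
$W{\left(f,p \right)} = - p + f \left(f + p\right)$
$W{\left(-364,H \right)} - 246471 = \left(\left(-364\right)^{2} - 326 - 118664\right) - 246471 = \left(132496 - 326 - 118664\right) - 246471 = 13506 - 246471 = -232965$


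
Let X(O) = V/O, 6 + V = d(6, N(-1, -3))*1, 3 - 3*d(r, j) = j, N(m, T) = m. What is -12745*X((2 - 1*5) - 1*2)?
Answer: -35686/3 ≈ -11895.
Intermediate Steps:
d(r, j) = 1 - j/3
V = -14/3 (V = -6 + (1 - ⅓*(-1))*1 = -6 + (1 + ⅓)*1 = -6 + (4/3)*1 = -6 + 4/3 = -14/3 ≈ -4.6667)
X(O) = -14/(3*O)
-12745*X((2 - 1*5) - 1*2) = -(-178430)/(3*((2 - 1*5) - 1*2)) = -(-178430)/(3*((2 - 5) - 2)) = -(-178430)/(3*(-3 - 2)) = -(-178430)/(3*(-5)) = -(-178430)*(-1)/(3*5) = -12745*14/15 = -35686/3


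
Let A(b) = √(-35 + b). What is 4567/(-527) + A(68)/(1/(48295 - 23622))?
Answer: -4567/527 + 24673*√33 ≈ 1.4173e+5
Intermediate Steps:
4567/(-527) + A(68)/(1/(48295 - 23622)) = 4567/(-527) + √(-35 + 68)/(1/(48295 - 23622)) = 4567*(-1/527) + √33/(1/24673) = -4567/527 + √33/(1/24673) = -4567/527 + √33*24673 = -4567/527 + 24673*√33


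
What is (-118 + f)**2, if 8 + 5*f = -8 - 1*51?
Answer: 431649/25 ≈ 17266.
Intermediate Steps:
f = -67/5 (f = -8/5 + (-8 - 1*51)/5 = -8/5 + (-8 - 51)/5 = -8/5 + (1/5)*(-59) = -8/5 - 59/5 = -67/5 ≈ -13.400)
(-118 + f)**2 = (-118 - 67/5)**2 = (-657/5)**2 = 431649/25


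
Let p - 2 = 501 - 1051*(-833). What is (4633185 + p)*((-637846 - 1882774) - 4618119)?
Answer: -39328533875369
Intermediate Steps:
p = 875986 (p = 2 + (501 - 1051*(-833)) = 2 + (501 + 875483) = 2 + 875984 = 875986)
(4633185 + p)*((-637846 - 1882774) - 4618119) = (4633185 + 875986)*((-637846 - 1882774) - 4618119) = 5509171*(-2520620 - 4618119) = 5509171*(-7138739) = -39328533875369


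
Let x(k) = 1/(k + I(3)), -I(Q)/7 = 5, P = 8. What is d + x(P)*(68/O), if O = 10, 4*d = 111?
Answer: 14849/540 ≈ 27.498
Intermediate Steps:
I(Q) = -35 (I(Q) = -7*5 = -35)
d = 111/4 (d = (¼)*111 = 111/4 ≈ 27.750)
x(k) = 1/(-35 + k) (x(k) = 1/(k - 35) = 1/(-35 + k))
d + x(P)*(68/O) = 111/4 + (68/10)/(-35 + 8) = 111/4 + (68*(⅒))/(-27) = 111/4 - 1/27*34/5 = 111/4 - 34/135 = 14849/540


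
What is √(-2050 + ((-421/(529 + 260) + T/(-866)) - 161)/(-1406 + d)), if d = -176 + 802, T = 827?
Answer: I*√16172837442910273190/88825620 ≈ 45.275*I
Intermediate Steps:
d = 626
√(-2050 + ((-421/(529 + 260) + T/(-866)) - 161)/(-1406 + d)) = √(-2050 + ((-421/(529 + 260) + 827/(-866)) - 161)/(-1406 + 626)) = √(-2050 + ((-421/789 + 827*(-1/866)) - 161)/(-780)) = √(-2050 + ((-421*1/789 - 827/866) - 161)*(-1/780)) = √(-2050 + ((-421/789 - 827/866) - 161)*(-1/780)) = √(-2050 + (-1017089/683274 - 161)*(-1/780)) = √(-2050 - 111024203/683274*(-1/780)) = √(-2050 + 111024203/532953720) = √(-1092444101797/532953720) = I*√16172837442910273190/88825620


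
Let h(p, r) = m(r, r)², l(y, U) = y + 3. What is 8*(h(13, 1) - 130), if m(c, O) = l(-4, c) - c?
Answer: -1008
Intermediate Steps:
l(y, U) = 3 + y
m(c, O) = -1 - c (m(c, O) = (3 - 4) - c = -1 - c)
h(p, r) = (-1 - r)²
8*(h(13, 1) - 130) = 8*((1 + 1)² - 130) = 8*(2² - 130) = 8*(4 - 130) = 8*(-126) = -1008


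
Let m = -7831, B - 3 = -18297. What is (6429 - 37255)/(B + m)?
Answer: 30826/26125 ≈ 1.1799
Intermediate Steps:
B = -18294 (B = 3 - 18297 = -18294)
(6429 - 37255)/(B + m) = (6429 - 37255)/(-18294 - 7831) = -30826/(-26125) = -30826*(-1/26125) = 30826/26125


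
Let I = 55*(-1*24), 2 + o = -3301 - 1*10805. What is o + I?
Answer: -15428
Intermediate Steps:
o = -14108 (o = -2 + (-3301 - 1*10805) = -2 + (-3301 - 10805) = -2 - 14106 = -14108)
I = -1320 (I = 55*(-24) = -1320)
o + I = -14108 - 1320 = -15428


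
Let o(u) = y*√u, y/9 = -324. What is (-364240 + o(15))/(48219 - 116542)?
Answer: 364240/68323 + 2916*√15/68323 ≈ 5.4964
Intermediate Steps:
y = -2916 (y = 9*(-324) = -2916)
o(u) = -2916*√u
(-364240 + o(15))/(48219 - 116542) = (-364240 - 2916*√15)/(48219 - 116542) = (-364240 - 2916*√15)/(-68323) = (-364240 - 2916*√15)*(-1/68323) = 364240/68323 + 2916*√15/68323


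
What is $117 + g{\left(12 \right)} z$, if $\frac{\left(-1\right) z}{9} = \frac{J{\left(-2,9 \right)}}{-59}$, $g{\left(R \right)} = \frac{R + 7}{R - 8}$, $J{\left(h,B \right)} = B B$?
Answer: $\frac{41463}{236} \approx 175.69$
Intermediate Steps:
$J{\left(h,B \right)} = B^{2}$
$g{\left(R \right)} = \frac{7 + R}{-8 + R}$
$z = \frac{729}{59}$ ($z = - 9 \frac{9^{2}}{-59} = - 9 \cdot 81 \left(- \frac{1}{59}\right) = \left(-9\right) \left(- \frac{81}{59}\right) = \frac{729}{59} \approx 12.356$)
$117 + g{\left(12 \right)} z = 117 + \frac{7 + 12}{-8 + 12} \cdot \frac{729}{59} = 117 + \frac{1}{4} \cdot 19 \cdot \frac{729}{59} = 117 + \frac{19}{4} \cdot \frac{729}{59} = 117 + \frac{13851}{236} = \frac{41463}{236}$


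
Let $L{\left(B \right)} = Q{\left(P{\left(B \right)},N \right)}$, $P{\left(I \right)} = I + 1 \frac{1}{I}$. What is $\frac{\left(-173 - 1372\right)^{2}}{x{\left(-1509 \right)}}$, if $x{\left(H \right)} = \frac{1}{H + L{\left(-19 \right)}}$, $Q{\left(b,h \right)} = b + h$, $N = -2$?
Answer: $- \frac{69393203775}{19} \approx -3.6523 \cdot 10^{9}$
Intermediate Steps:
$P{\left(I \right)} = I + \frac{1}{I}$
$L{\left(B \right)} = -2 + B + \frac{1}{B}$ ($L{\left(B \right)} = \left(B + \frac{1}{B}\right) - 2 = -2 + B + \frac{1}{B}$)
$x{\left(H \right)} = \frac{1}{- \frac{400}{19} + H}$ ($x{\left(H \right)} = \frac{1}{H - \left(21 + \frac{1}{19}\right)} = \frac{1}{H - \frac{400}{19}} = \frac{1}{- \frac{400}{19} + H}$)
$\frac{\left(-173 - 1372\right)^{2}}{x{\left(-1509 \right)}} = \frac{\left(-173 - 1372\right)^{2}}{19 \frac{1}{-400 + 19 \left(-1509\right)}} = \frac{\left(-1545\right)^{2}}{19 \frac{1}{-400 - 28671}} = \frac{2387025}{19 \frac{1}{-29071}} = \frac{2387025}{19 \left(- \frac{1}{29071}\right)} = \frac{2387025}{- \frac{19}{29071}} = 2387025 \left(- \frac{29071}{19}\right) = - \frac{69393203775}{19}$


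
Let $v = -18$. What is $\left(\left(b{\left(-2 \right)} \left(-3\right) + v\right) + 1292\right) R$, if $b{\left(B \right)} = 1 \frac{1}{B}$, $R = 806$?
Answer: $1028053$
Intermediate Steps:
$b{\left(B \right)} = \frac{1}{B}$
$\left(\left(b{\left(-2 \right)} \left(-3\right) + v\right) + 1292\right) R = \left(\left(\frac{1}{-2} \left(-3\right) - 18\right) + 1292\right) 806 = \left(\left(\left(- \frac{1}{2}\right) \left(-3\right) - 18\right) + 1292\right) 806 = \left(\left(\frac{3}{2} - 18\right) + 1292\right) 806 = \left(- \frac{33}{2} + 1292\right) 806 = \frac{2551}{2} \cdot 806 = 1028053$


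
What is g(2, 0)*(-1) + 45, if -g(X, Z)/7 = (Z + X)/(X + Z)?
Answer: 52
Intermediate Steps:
g(X, Z) = -7 (g(X, Z) = -7*(Z + X)/(X + Z) = -7*(X + Z)/(X + Z) = -7*1 = -7)
g(2, 0)*(-1) + 45 = -7*(-1) + 45 = 7 + 45 = 52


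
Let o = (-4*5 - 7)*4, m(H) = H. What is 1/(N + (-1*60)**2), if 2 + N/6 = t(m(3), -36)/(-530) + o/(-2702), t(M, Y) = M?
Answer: 358015/1284631521 ≈ 0.00027869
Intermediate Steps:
o = -108 (o = (-20 - 7)*4 = -27*4 = -108)
N = -4222479/358015 (N = -12 + 6*(3/(-530) - 108/(-2702)) = -12 + 6*(3*(-1/530) - 108*(-1/2702)) = -12 + 6*(-3/530 + 54/1351) = -12 + 6*(24567/716030) = -12 + 73701/358015 = -4222479/358015 ≈ -11.794)
1/(N + (-1*60)**2) = 1/(-4222479/358015 + (-1*60)**2) = 1/(-4222479/358015 + (-60)**2) = 1/(-4222479/358015 + 3600) = 1/(1284631521/358015) = 358015/1284631521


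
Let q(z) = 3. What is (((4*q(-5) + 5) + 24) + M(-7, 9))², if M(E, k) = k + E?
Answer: 1849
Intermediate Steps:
M(E, k) = E + k
(((4*q(-5) + 5) + 24) + M(-7, 9))² = (((4*3 + 5) + 24) + (-7 + 9))² = (((12 + 5) + 24) + 2)² = ((17 + 24) + 2)² = (41 + 2)² = 43² = 1849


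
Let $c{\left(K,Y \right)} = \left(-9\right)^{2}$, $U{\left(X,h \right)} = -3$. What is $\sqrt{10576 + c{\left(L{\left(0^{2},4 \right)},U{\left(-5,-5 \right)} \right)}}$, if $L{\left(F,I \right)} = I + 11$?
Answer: $\sqrt{10657} \approx 103.23$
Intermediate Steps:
$L{\left(F,I \right)} = 11 + I$
$c{\left(K,Y \right)} = 81$
$\sqrt{10576 + c{\left(L{\left(0^{2},4 \right)},U{\left(-5,-5 \right)} \right)}} = \sqrt{10576 + 81} = \sqrt{10657}$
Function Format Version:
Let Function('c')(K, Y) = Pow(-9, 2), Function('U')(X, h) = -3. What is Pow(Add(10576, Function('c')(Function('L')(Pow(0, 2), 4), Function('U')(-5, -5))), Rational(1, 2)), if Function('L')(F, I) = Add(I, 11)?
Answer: Pow(10657, Rational(1, 2)) ≈ 103.23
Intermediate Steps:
Function('L')(F, I) = Add(11, I)
Function('c')(K, Y) = 81
Pow(Add(10576, Function('c')(Function('L')(Pow(0, 2), 4), Function('U')(-5, -5))), Rational(1, 2)) = Pow(Add(10576, 81), Rational(1, 2)) = Pow(10657, Rational(1, 2))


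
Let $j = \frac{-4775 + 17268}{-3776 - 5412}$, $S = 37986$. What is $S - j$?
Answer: $\frac{349027861}{9188} \approx 37987.0$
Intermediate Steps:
$j = - \frac{12493}{9188}$ ($j = \frac{12493}{-9188} = 12493 \left(- \frac{1}{9188}\right) = - \frac{12493}{9188} \approx -1.3597$)
$S - j = 37986 - - \frac{12493}{9188} = 37986 + \frac{12493}{9188} = \frac{349027861}{9188}$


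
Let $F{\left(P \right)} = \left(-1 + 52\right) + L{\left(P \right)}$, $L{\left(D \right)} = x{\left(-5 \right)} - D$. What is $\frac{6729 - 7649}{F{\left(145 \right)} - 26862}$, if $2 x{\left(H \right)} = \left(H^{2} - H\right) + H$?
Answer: $\frac{1840}{53887} \approx 0.034146$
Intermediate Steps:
$x{\left(H \right)} = \frac{H^{2}}{2}$ ($x{\left(H \right)} = \frac{\left(H^{2} - H\right) + H}{2} = \frac{H^{2}}{2}$)
$L{\left(D \right)} = \frac{25}{2} - D$ ($L{\left(D \right)} = \frac{\left(-5\right)^{2}}{2} - D = \frac{1}{2} \cdot 25 - D = \frac{25}{2} - D$)
$F{\left(P \right)} = \frac{127}{2} - P$ ($F{\left(P \right)} = \left(-1 + 52\right) - \left(- \frac{25}{2} + P\right) = 51 - \left(- \frac{25}{2} + P\right) = \frac{127}{2} - P$)
$\frac{6729 - 7649}{F{\left(145 \right)} - 26862} = \frac{6729 - 7649}{\left(\frac{127}{2} - 145\right) - 26862} = - \frac{920}{\left(\frac{127}{2} - 145\right) - 26862} = - \frac{920}{- \frac{163}{2} - 26862} = - \frac{920}{- \frac{53887}{2}} = \left(-920\right) \left(- \frac{2}{53887}\right) = \frac{1840}{53887}$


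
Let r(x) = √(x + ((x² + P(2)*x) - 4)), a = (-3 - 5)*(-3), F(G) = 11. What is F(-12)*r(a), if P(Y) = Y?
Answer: 22*√161 ≈ 279.15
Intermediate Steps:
a = 24 (a = -8*(-3) = 24)
r(x) = √(-4 + x² + 3*x) (r(x) = √(x + ((x² + 2*x) - 4)) = √(x + (-4 + x² + 2*x)) = √(-4 + x² + 3*x))
F(-12)*r(a) = 11*√(-4 + 24² + 3*24) = 11*√(-4 + 576 + 72) = 11*√644 = 11*(2*√161) = 22*√161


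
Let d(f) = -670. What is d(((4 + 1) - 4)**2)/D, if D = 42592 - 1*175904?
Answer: 335/66656 ≈ 0.0050258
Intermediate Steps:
D = -133312 (D = 42592 - 175904 = -133312)
d(((4 + 1) - 4)**2)/D = -670/(-133312) = -670*(-1/133312) = 335/66656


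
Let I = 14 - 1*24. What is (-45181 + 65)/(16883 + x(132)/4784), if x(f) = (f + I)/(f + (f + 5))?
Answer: -29029799968/10863332645 ≈ -2.6723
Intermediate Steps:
I = -10 (I = 14 - 24 = -10)
x(f) = (-10 + f)/(5 + 2*f) (x(f) = (f - 10)/(f + (f + 5)) = (-10 + f)/(f + (5 + f)) = (-10 + f)/(5 + 2*f))
(-45181 + 65)/(16883 + x(132)/4784) = (-45181 + 65)/(16883 + ((-10 + 132)/(5 + 2*132))/4784) = -45116/(16883 + (122/(5 + 264))*(1/4784)) = -45116/(16883 + (122/269)*(1/4784)) = -45116/(16883 + 61/643448) = -45116/10863332645/643448 = -45116*643448/10863332645 = -29029799968/10863332645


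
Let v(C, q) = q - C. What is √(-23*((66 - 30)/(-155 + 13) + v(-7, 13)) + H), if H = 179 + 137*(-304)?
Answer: I*√211334695/71 ≈ 204.75*I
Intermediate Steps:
H = -41469 (H = 179 - 41648 = -41469)
√(-23*((66 - 30)/(-155 + 13) + v(-7, 13)) + H) = √(-23*((66 - 30)/(-155 + 13) + (13 - 1*(-7))) - 41469) = √(-23*(36/(-142) + (13 + 7)) - 41469) = √(-23*(36*(-1/142) + 20) - 41469) = √(-23*(-18/71 + 20) - 41469) = √(-23*1402/71 - 41469) = √(-32246/71 - 41469) = √(-2976545/71) = I*√211334695/71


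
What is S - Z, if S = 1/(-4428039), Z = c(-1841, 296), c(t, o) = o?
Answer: -1310699545/4428039 ≈ -296.00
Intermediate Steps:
Z = 296
S = -1/4428039 ≈ -2.2583e-7
S - Z = -1/4428039 - 1*296 = -1/4428039 - 296 = -1310699545/4428039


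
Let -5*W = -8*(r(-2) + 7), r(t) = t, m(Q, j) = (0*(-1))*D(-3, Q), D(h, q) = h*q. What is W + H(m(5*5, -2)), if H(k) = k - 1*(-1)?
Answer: 9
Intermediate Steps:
m(Q, j) = 0 (m(Q, j) = (0*(-1))*(-3*Q) = 0*(-3*Q) = 0)
H(k) = 1 + k (H(k) = k + 1 = 1 + k)
W = 8 (W = -(-8)*(-2 + 7)/5 = -(-8)*5/5 = -⅕*(-40) = 8)
W + H(m(5*5, -2)) = 8 + (1 + 0) = 8 + 1 = 9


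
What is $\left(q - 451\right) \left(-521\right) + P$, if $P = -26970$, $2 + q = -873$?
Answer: $663876$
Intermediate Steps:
$q = -875$ ($q = -2 - 873 = -875$)
$\left(q - 451\right) \left(-521\right) + P = \left(-875 - 451\right) \left(-521\right) - 26970 = \left(-1326\right) \left(-521\right) - 26970 = 690846 - 26970 = 663876$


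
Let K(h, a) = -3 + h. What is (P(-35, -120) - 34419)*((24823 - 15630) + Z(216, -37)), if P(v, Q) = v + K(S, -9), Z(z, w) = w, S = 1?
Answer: -315479136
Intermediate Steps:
P(v, Q) = -2 + v (P(v, Q) = v + (-3 + 1) = v - 2 = -2 + v)
(P(-35, -120) - 34419)*((24823 - 15630) + Z(216, -37)) = ((-2 - 35) - 34419)*((24823 - 15630) - 37) = (-37 - 34419)*(9193 - 37) = -34456*9156 = -315479136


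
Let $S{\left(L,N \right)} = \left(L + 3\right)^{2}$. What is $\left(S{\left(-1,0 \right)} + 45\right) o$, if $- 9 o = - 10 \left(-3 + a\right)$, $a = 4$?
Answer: $\frac{490}{9} \approx 54.444$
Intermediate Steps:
$S{\left(L,N \right)} = \left(3 + L\right)^{2}$
$o = \frac{10}{9}$ ($o = - \frac{\left(-10\right) \left(-3 + 4\right)}{9} = - \frac{\left(-10\right) 1}{9} = \left(- \frac{1}{9}\right) \left(-10\right) = \frac{10}{9} \approx 1.1111$)
$\left(S{\left(-1,0 \right)} + 45\right) o = \left(\left(3 - 1\right)^{2} + 45\right) \frac{10}{9} = \left(2^{2} + 45\right) \frac{10}{9} = \left(4 + 45\right) \frac{10}{9} = 49 \cdot \frac{10}{9} = \frac{490}{9}$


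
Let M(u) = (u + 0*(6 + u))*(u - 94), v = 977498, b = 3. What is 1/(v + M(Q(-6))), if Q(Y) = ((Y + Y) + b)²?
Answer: 1/976445 ≈ 1.0241e-6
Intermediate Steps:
Q(Y) = (3 + 2*Y)² (Q(Y) = ((Y + Y) + 3)² = (2*Y + 3)² = (3 + 2*Y)²)
M(u) = u*(-94 + u) (M(u) = (u + 0)*(-94 + u) = u*(-94 + u))
1/(v + M(Q(-6))) = 1/(977498 + (3 + 2*(-6))²*(-94 + (3 + 2*(-6))²)) = 1/(977498 + (3 - 12)²*(-94 + (3 - 12)²)) = 1/(977498 + (-9)²*(-94 + (-9)²)) = 1/(977498 + 81*(-94 + 81)) = 1/(977498 + 81*(-13)) = 1/(977498 - 1053) = 1/976445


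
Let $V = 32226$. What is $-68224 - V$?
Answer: $-100450$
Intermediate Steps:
$-68224 - V = -68224 - 32226 = -100450$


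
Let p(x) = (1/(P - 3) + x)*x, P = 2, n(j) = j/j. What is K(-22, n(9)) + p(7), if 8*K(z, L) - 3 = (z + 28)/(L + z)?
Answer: 2371/56 ≈ 42.339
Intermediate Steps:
n(j) = 1
p(x) = x*(-1 + x) (p(x) = (1/(2 - 3) + x)*x = (1/(-1) + x)*x = (-1 + x)*x = x*(-1 + x))
K(z, L) = 3/8 + (28 + z)/(8*(L + z)) (K(z, L) = 3/8 + ((z + 28)/(L + z))/8 = 3/8 + ((28 + z)/(L + z))/8 = 3/8 + (28 + z)/(8*(L + z)))
K(-22, n(9)) + p(7) = (28 + 3*1 + 4*(-22))/(8*(1 - 22)) + 7*(-1 + 7) = (⅛)*(28 + 3 - 88)/(-21) + 7*6 = (⅛)*(-1/21)*(-57) + 42 = 19/56 + 42 = 2371/56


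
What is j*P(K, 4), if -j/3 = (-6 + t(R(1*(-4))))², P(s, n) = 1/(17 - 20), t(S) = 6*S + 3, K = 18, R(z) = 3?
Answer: 225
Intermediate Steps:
t(S) = 3 + 6*S
P(s, n) = -⅓ (P(s, n) = 1/(-3) = -⅓)
j = -675 (j = -3*(-6 + (3 + 6*3))² = -3*(-6 + (3 + 18))² = -3*(-6 + 21)² = -3*15² = -3*225 = -675)
j*P(K, 4) = -675*(-⅓) = 225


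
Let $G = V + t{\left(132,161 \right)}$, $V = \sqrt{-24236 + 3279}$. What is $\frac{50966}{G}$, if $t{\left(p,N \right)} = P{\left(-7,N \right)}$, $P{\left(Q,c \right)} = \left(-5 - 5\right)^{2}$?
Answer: $\frac{299800}{1821} - \frac{2998 i \sqrt{20957}}{1821} \approx 164.63 - 238.33 i$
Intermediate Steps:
$P{\left(Q,c \right)} = 100$ ($P{\left(Q,c \right)} = \left(-10\right)^{2} = 100$)
$t{\left(p,N \right)} = 100$
$V = i \sqrt{20957}$ ($V = \sqrt{-20957} = i \sqrt{20957} \approx 144.77 i$)
$G = 100 + i \sqrt{20957}$ ($G = i \sqrt{20957} + 100 = 100 + i \sqrt{20957} \approx 100.0 + 144.77 i$)
$\frac{50966}{G} = \frac{50966}{100 + i \sqrt{20957}}$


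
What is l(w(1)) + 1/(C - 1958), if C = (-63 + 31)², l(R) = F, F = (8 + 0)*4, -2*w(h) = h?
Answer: 29887/934 ≈ 31.999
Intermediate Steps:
w(h) = -h/2
F = 32 (F = 8*4 = 32)
l(R) = 32
C = 1024 (C = (-32)² = 1024)
l(w(1)) + 1/(C - 1958) = 32 + 1/(1024 - 1958) = 32 + 1/(-934) = 32 - 1/934 = 29887/934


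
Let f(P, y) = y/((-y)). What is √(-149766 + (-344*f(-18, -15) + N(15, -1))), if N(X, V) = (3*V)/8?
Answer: I*√2390758/4 ≈ 386.55*I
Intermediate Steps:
N(X, V) = 3*V/8 (N(X, V) = (3*V)*(⅛) = 3*V/8)
f(P, y) = -1 (f(P, y) = y*(-1/y) = -1)
√(-149766 + (-344*f(-18, -15) + N(15, -1))) = √(-149766 + (-344*(-1) + (3/8)*(-1))) = √(-149766 + (344 - 3/8)) = √(-149766 + 2749/8) = √(-1195379/8) = I*√2390758/4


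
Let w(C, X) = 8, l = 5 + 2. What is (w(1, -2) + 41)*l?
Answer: 343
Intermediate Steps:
l = 7
(w(1, -2) + 41)*l = (8 + 41)*7 = 49*7 = 343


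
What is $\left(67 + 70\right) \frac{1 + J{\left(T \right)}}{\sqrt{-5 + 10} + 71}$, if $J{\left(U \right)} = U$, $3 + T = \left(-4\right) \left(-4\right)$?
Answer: $\frac{68089}{2518} - \frac{959 \sqrt{5}}{2518} \approx 26.189$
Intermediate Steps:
$T = 13$ ($T = -3 - -16 = -3 + 16 = 13$)
$\left(67 + 70\right) \frac{1 + J{\left(T \right)}}{\sqrt{-5 + 10} + 71} = \left(67 + 70\right) \frac{1 + 13}{\sqrt{-5 + 10} + 71} = 137 \frac{14}{\sqrt{5} + 71} = 137 \frac{14}{71 + \sqrt{5}} = \frac{1918}{71 + \sqrt{5}}$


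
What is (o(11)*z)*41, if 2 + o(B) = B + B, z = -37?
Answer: -30340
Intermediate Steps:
o(B) = -2 + 2*B (o(B) = -2 + (B + B) = -2 + 2*B)
(o(11)*z)*41 = ((-2 + 2*11)*(-37))*41 = ((-2 + 22)*(-37))*41 = (20*(-37))*41 = -740*41 = -30340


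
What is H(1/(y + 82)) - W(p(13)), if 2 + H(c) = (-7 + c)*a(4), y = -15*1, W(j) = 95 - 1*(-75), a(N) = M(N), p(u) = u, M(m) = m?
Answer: -13396/67 ≈ -199.94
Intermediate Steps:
a(N) = N
W(j) = 170 (W(j) = 95 + 75 = 170)
y = -15
H(c) = -30 + 4*c (H(c) = -2 + (-7 + c)*4 = -2 + (-28 + 4*c) = -30 + 4*c)
H(1/(y + 82)) - W(p(13)) = (-30 + 4/(-15 + 82)) - 1*170 = (-30 + 4/67) - 170 = -2006/67 - 170 = -13396/67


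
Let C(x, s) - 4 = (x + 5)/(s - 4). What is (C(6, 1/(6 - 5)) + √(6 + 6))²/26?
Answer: 109/234 + 2*√3/39 ≈ 0.55464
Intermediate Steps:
C(x, s) = 4 + (5 + x)/(-4 + s) (C(x, s) = 4 + (x + 5)/(s - 4) = 4 + (5 + x)/(-4 + s))
(C(6, 1/(6 - 5)) + √(6 + 6))²/26 = ((-11 + 6 + 4/(6 - 5))/(-4 + 1/(6 - 5)) + √(6 + 6))²/26 = ((-11 + 6 + 4/1)/(-4 + 1/1) + √12)²*(1/26) = ((-11 + 6 + 4*1)/(-4 + 1) + 2*√3)²*(1/26) = ((-11 + 6 + 4)/(-3) + 2*√3)²*(1/26) = (-⅓*(-1) + 2*√3)²*(1/26) = (⅓ + 2*√3)²*(1/26) = (⅓ + 2*√3)²/26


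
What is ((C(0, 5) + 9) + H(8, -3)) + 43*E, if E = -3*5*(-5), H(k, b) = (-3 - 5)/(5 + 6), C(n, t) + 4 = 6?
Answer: 35588/11 ≈ 3235.3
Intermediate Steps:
C(n, t) = 2 (C(n, t) = -4 + 6 = 2)
H(k, b) = -8/11
E = 75 (E = -15*(-5) = 75)
((C(0, 5) + 9) + H(8, -3)) + 43*E = ((2 + 9) - 8/11) + 43*75 = (11 - 8/11) + 3225 = 113/11 + 3225 = 35588/11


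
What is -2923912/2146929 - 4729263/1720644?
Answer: -5061467840885/1231366834092 ≈ -4.1104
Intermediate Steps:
-2923912/2146929 - 4729263/1720644 = -2923912*1/2146929 - 4729263*1/1720644 = -2923912/2146929 - 1576421/573548 = -5061467840885/1231366834092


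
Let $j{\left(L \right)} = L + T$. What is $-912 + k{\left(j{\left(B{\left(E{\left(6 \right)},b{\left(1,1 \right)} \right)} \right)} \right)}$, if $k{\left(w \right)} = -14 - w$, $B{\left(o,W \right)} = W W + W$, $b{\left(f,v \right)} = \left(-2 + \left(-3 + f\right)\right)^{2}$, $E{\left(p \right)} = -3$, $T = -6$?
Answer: $-1192$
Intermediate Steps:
$b{\left(f,v \right)} = \left(-5 + f\right)^{2}$
$B{\left(o,W \right)} = W + W^{2}$ ($B{\left(o,W \right)} = W^{2} + W = W + W^{2}$)
$j{\left(L \right)} = -6 + L$ ($j{\left(L \right)} = L - 6 = -6 + L$)
$-912 + k{\left(j{\left(B{\left(E{\left(6 \right)},b{\left(1,1 \right)} \right)} \right)} \right)} = -912 - \left(8 + \left(-5 + 1\right)^{2} \left(1 + \left(-5 + 1\right)^{2}\right)\right) = -912 - \left(8 + \left(-4\right)^{2} \left(1 + \left(-4\right)^{2}\right)\right) = -912 - \left(8 + 16 \left(1 + 16\right)\right) = -912 - \left(8 + 272\right) = -912 - 280 = -1192$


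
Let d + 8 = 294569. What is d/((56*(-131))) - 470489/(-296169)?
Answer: -83788329505/2172695784 ≈ -38.564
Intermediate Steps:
d = 294561 (d = -8 + 294569 = 294561)
d/((56*(-131))) - 470489/(-296169) = 294561/((56*(-131))) - 470489/(-296169) = 294561/(-7336) - 470489*(-1/296169) = 294561*(-1/7336) + 470489/296169 = -294561/7336 + 470489/296169 = -83788329505/2172695784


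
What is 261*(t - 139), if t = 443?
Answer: 79344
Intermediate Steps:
261*(t - 139) = 261*(443 - 139) = 261*304 = 79344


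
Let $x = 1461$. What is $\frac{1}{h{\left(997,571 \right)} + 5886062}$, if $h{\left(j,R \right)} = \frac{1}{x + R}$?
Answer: $\frac{2032}{11960477985} \approx 1.6989 \cdot 10^{-7}$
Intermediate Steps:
$h{\left(j,R \right)} = \frac{1}{1461 + R}$
$\frac{1}{h{\left(997,571 \right)} + 5886062} = \frac{1}{\frac{1}{1461 + 571} + 5886062} = \frac{1}{\frac{1}{2032} + 5886062} = \frac{1}{\frac{11960477985}{2032}} = \frac{2032}{11960477985}$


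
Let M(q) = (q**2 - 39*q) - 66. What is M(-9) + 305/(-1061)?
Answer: 388021/1061 ≈ 365.71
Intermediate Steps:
M(q) = -66 + q**2 - 39*q
M(-9) + 305/(-1061) = (-66 + (-9)**2 - 39*(-9)) + 305/(-1061) = (-66 + 81 + 351) + 305*(-1/1061) = 366 - 305/1061 = 388021/1061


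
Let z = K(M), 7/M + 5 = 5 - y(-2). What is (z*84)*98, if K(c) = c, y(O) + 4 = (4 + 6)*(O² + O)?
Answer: -7203/2 ≈ -3601.5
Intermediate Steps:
y(O) = -4 + 10*O + 10*O² (y(O) = -4 + (4 + 6)*(O² + O) = -4 + 10*(O + O²) = -4 + (10*O + 10*O²) = -4 + 10*O + 10*O²)
M = -7/16 (M = 7/(-5 + (5 - (-4 + 10*(-2) + 10*(-2)²))) = 7/(-5 + (5 - (-4 - 20 + 10*4))) = 7/(-5 + (5 - (-4 - 20 + 40))) = 7/(-5 + (5 - 1*16)) = 7/(-5 + (5 - 16)) = 7/(-5 - 11) = 7/(-16) = 7*(-1/16) = -7/16 ≈ -0.43750)
z = -7/16 ≈ -0.43750
(z*84)*98 = -7/16*84*98 = -147/4*98 = -7203/2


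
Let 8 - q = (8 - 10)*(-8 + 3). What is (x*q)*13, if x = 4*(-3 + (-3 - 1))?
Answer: 728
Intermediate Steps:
x = -28 (x = 4*(-3 - 4) = 4*(-7) = -28)
q = -2 (q = 8 - (8 - 10)*(-8 + 3) = 8 - (-2)*(-5) = 8 - 1*10 = 8 - 10 = -2)
(x*q)*13 = -28*(-2)*13 = 56*13 = 728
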